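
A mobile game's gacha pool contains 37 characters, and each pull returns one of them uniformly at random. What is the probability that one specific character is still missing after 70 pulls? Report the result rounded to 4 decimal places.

0.1469

On each pull the fixed character fails to appear with probability 36/37.
P(still missing after 70) = (36/37)^70 = 0.14691.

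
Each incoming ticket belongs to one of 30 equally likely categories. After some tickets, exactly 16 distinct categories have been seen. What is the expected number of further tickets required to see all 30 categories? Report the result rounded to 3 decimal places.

The wait to go from k to k+1 distinct categories is geometric with mean 30/(30-k).
Sum over k = 16,...,29: E = 30/14 + 30/13 + 30/12 + ... + 30/2 + 30/1 = 97.5469.

97.547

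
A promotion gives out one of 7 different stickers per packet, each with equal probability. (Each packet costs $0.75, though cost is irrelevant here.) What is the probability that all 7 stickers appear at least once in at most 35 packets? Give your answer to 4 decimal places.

Let A_i be the event that sticker i is missing after 35 packets. By inclusion–exclusion on the A_i,
P(all seen) = Σ_{j=0}^{7} (-1)^j C(7,j)((7-j)/7)^35
= 1.00000 - 0.03177 + 0.00016 - 0.00000 + 0.00000 - 0.00000 + 0.00000 - 0.00000
= 0.96840.

0.9684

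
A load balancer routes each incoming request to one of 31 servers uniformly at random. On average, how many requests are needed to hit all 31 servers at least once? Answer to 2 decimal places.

The wait to go from k to k+1 distinct servers is geometric with mean 31/(31-k).
E[T] = 31/31 + 31/30 + 31/29 + ... + 31/2 + 31/1 = 31·H_{31}.
H_{31} = 4.027, so E[T] = 124.845.

124.84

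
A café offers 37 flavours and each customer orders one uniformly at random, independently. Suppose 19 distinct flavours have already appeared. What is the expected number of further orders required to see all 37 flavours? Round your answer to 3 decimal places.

129.319

With k distinct flavours already seen, the next new one takes an expected 37/(37-k) orders.
Sum over k = 19,...,36: E = 37/18 + 37/17 + 37/16 + ... + 37/2 + 37/1 = 129.3190.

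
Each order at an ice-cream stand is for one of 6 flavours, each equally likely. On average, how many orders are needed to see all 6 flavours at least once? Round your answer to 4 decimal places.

After k distinct flavours have appeared, the next order gives a new one with probability (6-k)/6, so the expected wait for the (k+1)-th is 6/(6-k).
E[T] = 6/6 + 6/5 + 6/4 + 6/3 + 6/2 + 6/1 = 6·H_{6}.
H_{6} = 2.45000, so E[T] = 14.70000.

14.7000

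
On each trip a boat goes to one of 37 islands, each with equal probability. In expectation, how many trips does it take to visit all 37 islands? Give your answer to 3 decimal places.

155.459

After k distinct islands have appeared, the next trip gives a new one with probability (37-k)/37, so the expected wait for the (k+1)-th is 37/(37-k).
E[T] = 37/37 + 37/36 + 37/35 + ... + 37/2 + 37/1 = 37·H_{37}.
H_{37} = 4.2016, so E[T] = 155.4587.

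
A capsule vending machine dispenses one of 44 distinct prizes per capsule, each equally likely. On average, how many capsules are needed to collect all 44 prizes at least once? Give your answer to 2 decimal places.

After k distinct prizes have appeared, the next capsule gives a new one with probability (44-k)/44, so the expected wait for the (k+1)-th is 44/(44-k).
E[T] = 44/44 + 44/43 + 44/42 + ... + 44/2 + 44/1 = 44·H_{44}.
H_{44} = 4.373, so E[T] = 192.400.

192.40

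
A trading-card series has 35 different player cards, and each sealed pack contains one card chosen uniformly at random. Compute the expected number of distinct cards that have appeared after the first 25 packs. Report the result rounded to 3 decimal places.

18.043

For each card, P(seen in 25 packs) = 1 - (34/35)^25 = 0.5155.
By linearity of expectation, E[distinct seen] = 35·(1 - (34/35)^25) = 18.0434.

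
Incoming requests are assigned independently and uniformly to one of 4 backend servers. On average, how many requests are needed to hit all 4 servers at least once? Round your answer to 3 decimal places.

8.333

After k distinct servers have appeared, the next request gives a new one with probability (4-k)/4, so the expected wait for the (k+1)-th is 4/(4-k).
E[T] = 4/4 + 4/3 + 4/2 + 4/1 = 4·H_{4}.
H_{4} = 2.0833, so E[T] = 8.3333.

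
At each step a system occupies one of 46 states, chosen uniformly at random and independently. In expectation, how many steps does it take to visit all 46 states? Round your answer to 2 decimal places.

203.17

The wait to go from k to k+1 distinct states is geometric with mean 46/(46-k).
E[T] = 46/46 + 46/45 + 46/44 + ... + 46/2 + 46/1 = 46·H_{46}.
H_{46} = 4.417, so E[T] = 203.168.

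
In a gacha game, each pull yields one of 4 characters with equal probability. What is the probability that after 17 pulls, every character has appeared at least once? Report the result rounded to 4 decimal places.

By inclusion–exclusion over which characters are missing,
P(all seen) = Σ_{j=0}^{4} (-1)^j C(4,j)((4-j)/4)^17
= 1.00000 - 0.03007 + 0.00005 - 0.00000 + 0.00000
= 0.96998.

0.9700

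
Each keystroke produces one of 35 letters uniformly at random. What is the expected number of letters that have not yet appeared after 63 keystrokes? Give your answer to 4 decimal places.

For each letter, P(unseen after 63) = (34/35)^63 = 0.16102.
By linearity of expectation, E[unseen] = 35·(34/35)^63 = 5.63577.

5.6358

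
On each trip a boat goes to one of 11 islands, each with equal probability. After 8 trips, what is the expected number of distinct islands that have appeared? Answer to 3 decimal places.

5.868

For each island, P(seen in 8 trips) = 1 - (10/11)^8 = 0.5335.
By linearity of expectation, E[distinct seen] = 11·(1 - (10/11)^8) = 5.8684.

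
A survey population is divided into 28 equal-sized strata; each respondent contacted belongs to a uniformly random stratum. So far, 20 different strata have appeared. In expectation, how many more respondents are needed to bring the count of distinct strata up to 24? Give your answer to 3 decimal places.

The wait to go from k to k+1 distinct strata is geometric with mean 28/(28-k).
Sum over k = 20,...,23: E = 28/8 + 28/7 + 28/6 + 28/5 = 17.7667.

17.767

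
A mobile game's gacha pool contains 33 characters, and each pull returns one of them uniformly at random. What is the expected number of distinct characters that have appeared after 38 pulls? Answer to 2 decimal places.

22.75

For each character, P(seen in 38 pulls) = 1 - (32/33)^38 = 0.689.
By linearity of expectation, E[distinct seen] = 33·(1 - (32/33)^38) = 22.751.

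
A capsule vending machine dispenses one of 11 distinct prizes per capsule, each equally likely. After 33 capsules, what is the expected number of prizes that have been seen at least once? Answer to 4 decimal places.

For each prize, P(seen in 33 capsules) = 1 - (10/11)^33 = 0.95694.
By linearity of expectation, E[distinct seen] = 11·(1 - (10/11)^33) = 10.52638.

10.5264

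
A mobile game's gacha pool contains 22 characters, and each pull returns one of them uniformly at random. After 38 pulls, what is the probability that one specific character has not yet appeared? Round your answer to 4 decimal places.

0.1707

Each pull misses the fixed character with probability (22-1)/22 = 21/22, independently.
P(still missing after 38) = (21/22)^38 = 0.17071.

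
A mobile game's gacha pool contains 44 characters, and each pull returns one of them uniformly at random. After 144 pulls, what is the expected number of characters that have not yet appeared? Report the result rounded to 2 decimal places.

For each character, P(unseen after 144) = (43/44)^144 = 0.036.
By linearity of expectation, E[unseen] = 44·(43/44)^144 = 1.606.

1.61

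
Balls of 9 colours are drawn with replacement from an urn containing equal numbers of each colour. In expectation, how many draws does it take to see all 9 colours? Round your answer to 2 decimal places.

The wait to go from k to k+1 distinct colours is geometric with mean 9/(9-k).
E[T] = 9/9 + 9/8 + 9/7 + ... + 9/2 + 9/1 = 9·H_{9}.
H_{9} = 2.829, so E[T] = 25.461.

25.46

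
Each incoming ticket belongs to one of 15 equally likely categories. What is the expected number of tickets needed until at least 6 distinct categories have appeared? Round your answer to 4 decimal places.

Going from k to k+1 distinct takes a geometric number of tickets with mean 15/(15-k).
Sum over k = 0,...,5: E = 15/15 + 15/14 + 15/13 + 15/12 + 15/11 + 15/10 = 7.33891.

7.3389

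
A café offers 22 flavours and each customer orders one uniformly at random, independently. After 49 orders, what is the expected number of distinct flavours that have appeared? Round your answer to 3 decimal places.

19.749

For each flavour, P(seen in 49 orders) = 1 - (21/22)^49 = 0.8977.
By linearity of expectation, E[distinct seen] = 22·(1 - (21/22)^49) = 19.7486.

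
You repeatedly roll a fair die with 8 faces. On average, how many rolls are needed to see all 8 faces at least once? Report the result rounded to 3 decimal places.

Split into phases: going from k distinct to k+1 distinct takes on average 8/(8-k) rolls.
E[T] = 8/8 + 8/7 + 8/6 + ... + 8/2 + 8/1 = 8·H_{8}.
H_{8} = 2.7179, so E[T] = 21.7429.

21.743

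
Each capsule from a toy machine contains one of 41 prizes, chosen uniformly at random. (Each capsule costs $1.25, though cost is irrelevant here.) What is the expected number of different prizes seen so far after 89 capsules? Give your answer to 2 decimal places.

For each prize, P(seen in 89 capsules) = 1 - (40/41)^89 = 0.889.
By linearity of expectation, E[distinct seen] = 41·(1 - (40/41)^89) = 36.446.

36.45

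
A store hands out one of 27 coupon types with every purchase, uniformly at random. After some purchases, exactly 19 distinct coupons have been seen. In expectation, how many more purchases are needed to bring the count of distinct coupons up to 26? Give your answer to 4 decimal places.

46.3821

With k distinct coupons already seen, the next new one takes an expected 27/(27-k) purchases.
Sum over k = 19,...,25: E = 27/8 + 27/7 + 27/6 + ... + 27/3 + 27/2 = 46.38214.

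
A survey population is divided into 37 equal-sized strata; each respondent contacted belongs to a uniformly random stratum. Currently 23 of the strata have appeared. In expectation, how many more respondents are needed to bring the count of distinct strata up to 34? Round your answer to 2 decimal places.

52.47

From k distinct to k+1 distinct takes on average 37/(37-k) respondents.
Sum over k = 23,...,33: E = 37/14 + 37/13 + 37/12 + ... + 37/5 + 37/4 = 52.474.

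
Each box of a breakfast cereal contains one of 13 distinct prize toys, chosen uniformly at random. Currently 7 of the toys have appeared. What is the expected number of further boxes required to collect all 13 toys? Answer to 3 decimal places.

31.850

From k distinct to k+1 distinct takes on average 13/(13-k) boxes.
Sum over k = 7,...,12: E = 13/6 + 13/5 + 13/4 + 13/3 + 13/2 + 13/1 = 31.8500.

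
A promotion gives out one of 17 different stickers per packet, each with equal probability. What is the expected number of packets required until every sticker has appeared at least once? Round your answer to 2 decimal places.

58.47

The wait to go from k to k+1 distinct stickers is geometric with mean 17/(17-k).
E[T] = 17/17 + 17/16 + 17/15 + ... + 17/2 + 17/1 = 17·H_{17}.
H_{17} = 3.440, so E[T] = 58.472.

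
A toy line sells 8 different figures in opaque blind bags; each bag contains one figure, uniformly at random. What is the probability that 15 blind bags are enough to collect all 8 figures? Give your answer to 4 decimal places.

0.2482

Let A_i be the event that figure i is missing after 15 blind bags. By inclusion–exclusion on the A_i,
P(all seen) = Σ_{j=0}^{8} (-1)^j C(8,j)((8-j)/8)^15
= 1.00000 - 1.07947 + 0.37418 - 0.04857 + 0.00214 - 0.00002 + 0.00000 - 0.00000 + 0.00000
= 0.24825.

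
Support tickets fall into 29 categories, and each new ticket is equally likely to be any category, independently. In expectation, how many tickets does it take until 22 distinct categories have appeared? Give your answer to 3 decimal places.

Going from k to k+1 distinct takes a geometric number of tickets with mean 29/(29-k).
Sum over k = 0,...,21: E = 29/29 + 29/28 + 29/27 + ... + 29/9 + 29/8 = 39.6951.

39.695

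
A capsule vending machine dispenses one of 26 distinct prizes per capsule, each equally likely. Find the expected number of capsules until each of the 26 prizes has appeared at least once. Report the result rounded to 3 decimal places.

100.215

The wait to go from k to k+1 distinct prizes is geometric with mean 26/(26-k).
E[T] = 26/26 + 26/25 + 26/24 + ... + 26/2 + 26/1 = 26·H_{26}.
H_{26} = 3.8544, so E[T] = 100.2149.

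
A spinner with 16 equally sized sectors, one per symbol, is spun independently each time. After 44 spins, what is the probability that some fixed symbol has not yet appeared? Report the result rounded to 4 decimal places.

On each spin the fixed symbol fails to appear with probability 15/16.
P(still missing after 44) = (15/16)^44 = 0.05844.

0.0584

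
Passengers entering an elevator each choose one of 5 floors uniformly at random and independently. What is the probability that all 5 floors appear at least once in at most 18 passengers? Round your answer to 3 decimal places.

0.911

By inclusion–exclusion over which floors are missing,
P(all seen) = Σ_{j=0}^{5} (-1)^j C(5,j)((5-j)/5)^18
= 1.0000 - 0.0901 + 0.0010 - 0.0000 + 0.0000 - 0.0000
= 0.9109.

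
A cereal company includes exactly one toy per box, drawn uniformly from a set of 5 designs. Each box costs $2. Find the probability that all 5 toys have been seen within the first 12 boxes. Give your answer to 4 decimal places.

0.6780

By inclusion–exclusion over which toys are missing,
P(all seen) = Σ_{j=0}^{5} (-1)^j C(5,j)((5-j)/5)^12
= 1.00000 - 0.34360 + 0.02177 - 0.00017 + 0.00000 - 0.00000
= 0.67800.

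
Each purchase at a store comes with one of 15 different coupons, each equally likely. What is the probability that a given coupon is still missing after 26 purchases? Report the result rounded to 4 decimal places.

On each purchase the fixed coupon fails to appear with probability 14/15.
P(still missing after 26) = (14/15)^26 = 0.16632.

0.1663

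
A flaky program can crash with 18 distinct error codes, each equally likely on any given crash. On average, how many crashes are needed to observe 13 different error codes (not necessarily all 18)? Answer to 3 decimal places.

21.812

With k distinct error codes already seen, the next new one arrives after an expected 18/(18-k) crashes.
Sum over k = 0,...,12: E = 18/18 + 18/17 + 18/16 + ... + 18/7 + 18/6 = 21.8119.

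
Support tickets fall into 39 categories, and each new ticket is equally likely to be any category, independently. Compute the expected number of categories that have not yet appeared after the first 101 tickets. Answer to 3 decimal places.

2.829

For each category, P(unseen after 101) = (38/39)^101 = 0.0725.
By linearity of expectation, E[unseen] = 39·(38/39)^101 = 2.8293.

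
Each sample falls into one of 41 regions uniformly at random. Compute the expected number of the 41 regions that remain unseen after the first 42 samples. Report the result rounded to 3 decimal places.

14.534

For each region, P(unseen after 42) = (40/41)^42 = 0.3545.
By linearity of expectation, E[unseen] = 41·(40/41)^42 = 14.5339.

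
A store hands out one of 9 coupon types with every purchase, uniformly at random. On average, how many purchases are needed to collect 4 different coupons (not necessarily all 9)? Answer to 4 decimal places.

Going from k to k+1 distinct takes a geometric number of purchases with mean 9/(9-k).
Sum over k = 0,...,3: E = 9/9 + 9/8 + 9/7 + 9/6 = 4.91071.

4.9107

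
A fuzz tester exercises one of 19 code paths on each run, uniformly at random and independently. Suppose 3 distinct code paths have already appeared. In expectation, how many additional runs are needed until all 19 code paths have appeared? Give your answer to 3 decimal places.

With k distinct code paths already seen, the next new one takes an expected 19/(19-k) runs.
Sum over k = 3,...,18: E = 19/16 + 19/15 + 19/14 + ... + 19/2 + 19/1 = 64.2339.

64.234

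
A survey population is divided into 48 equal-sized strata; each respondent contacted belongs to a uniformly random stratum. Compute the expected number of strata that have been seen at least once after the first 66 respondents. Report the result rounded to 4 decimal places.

For each stratum, P(seen in 66 respondents) = 1 - (47/48)^66 = 0.75081.
By linearity of expectation, E[distinct seen] = 48·(1 - (47/48)^66) = 36.03871.

36.0387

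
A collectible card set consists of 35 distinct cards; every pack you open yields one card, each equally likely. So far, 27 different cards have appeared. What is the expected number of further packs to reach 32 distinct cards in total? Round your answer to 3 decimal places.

The wait to go from k to k+1 distinct cards is geometric with mean 35/(35-k).
Sum over k = 27,...,31: E = 35/8 + 35/7 + 35/6 + 35/5 + 35/4 = 30.9583.

30.958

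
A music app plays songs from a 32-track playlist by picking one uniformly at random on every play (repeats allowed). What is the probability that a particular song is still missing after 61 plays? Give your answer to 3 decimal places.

0.144

On each play the fixed song fails to appear with probability 31/32.
P(still missing after 61) = (31/32)^61 = 0.1442.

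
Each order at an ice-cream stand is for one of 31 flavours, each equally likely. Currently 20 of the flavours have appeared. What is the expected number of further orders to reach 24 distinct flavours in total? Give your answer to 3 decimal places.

The wait to go from k to k+1 distinct flavours is geometric with mean 31/(31-k).
Sum over k = 20,...,23: E = 31/11 + 31/10 + 31/9 + 31/8 = 13.2376.

13.238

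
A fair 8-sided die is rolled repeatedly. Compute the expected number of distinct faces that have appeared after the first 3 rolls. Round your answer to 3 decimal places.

2.641

For each face, P(seen in 3 rolls) = 1 - (7/8)^3 = 0.3301.
By linearity of expectation, E[distinct seen] = 8·(1 - (7/8)^3) = 2.6406.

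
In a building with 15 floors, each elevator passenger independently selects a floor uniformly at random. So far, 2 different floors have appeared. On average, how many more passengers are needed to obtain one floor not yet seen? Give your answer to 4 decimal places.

The number of passengers until the next new floor is geometric with success probability 13/15, so its mean is 15/13.
E = 15/13 = 1.15385.

1.1538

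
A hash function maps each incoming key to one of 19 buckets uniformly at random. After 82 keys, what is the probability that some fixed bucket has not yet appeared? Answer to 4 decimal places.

0.0119

Each key misses the fixed bucket with probability (19-1)/19 = 18/19, independently.
P(still missing after 82) = (18/19)^82 = 0.01187.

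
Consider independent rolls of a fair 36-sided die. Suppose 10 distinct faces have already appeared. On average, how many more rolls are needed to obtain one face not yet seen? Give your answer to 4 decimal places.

1.3846

The number of rolls until the next new face is geometric with success probability 26/36, so its mean is 36/26.
E = 36/26 = 1.38462.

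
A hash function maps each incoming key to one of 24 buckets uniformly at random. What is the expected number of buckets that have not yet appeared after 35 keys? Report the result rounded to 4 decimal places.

For each bucket, P(unseen after 35) = (23/24)^35 = 0.22547.
By linearity of expectation, E[unseen] = 24·(23/24)^35 = 5.41118.

5.4112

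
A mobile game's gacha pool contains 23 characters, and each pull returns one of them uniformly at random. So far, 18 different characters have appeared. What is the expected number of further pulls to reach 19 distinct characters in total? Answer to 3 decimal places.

4.600

From k distinct to k+1 distinct takes on average 23/(23-k) pulls.
Only the k = 18 term is needed: E = 23/5 = 4.6000.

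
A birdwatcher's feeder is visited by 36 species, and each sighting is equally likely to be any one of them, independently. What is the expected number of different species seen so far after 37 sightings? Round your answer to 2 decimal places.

For each species, P(seen in 37 sightings) = 1 - (35/36)^37 = 0.647.
By linearity of expectation, E[distinct seen] = 36·(1 - (35/36)^37) = 23.305.

23.31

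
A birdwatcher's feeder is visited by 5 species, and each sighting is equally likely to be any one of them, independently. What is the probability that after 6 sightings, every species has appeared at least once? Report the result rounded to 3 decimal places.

Let A_i be the event that species i is missing after 6 sightings. By inclusion–exclusion on the A_i,
P(all seen) = Σ_{j=0}^{5} (-1)^j C(5,j)((5-j)/5)^6
= 1.0000 - 1.3107 + 0.4666 - 0.0410 + 0.0003 - 0.0000
= 0.1152.

0.115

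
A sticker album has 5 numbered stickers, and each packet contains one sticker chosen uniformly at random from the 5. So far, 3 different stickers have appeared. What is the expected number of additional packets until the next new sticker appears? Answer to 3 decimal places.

Each packet yields a new sticker with probability (5-3)/5 = 2/5, so the wait is geometric with mean 5/2.
E = 5/2 = 2.5000.

2.500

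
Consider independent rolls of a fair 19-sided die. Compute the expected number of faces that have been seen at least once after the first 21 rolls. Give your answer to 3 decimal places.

For each face, P(seen in 21 rolls) = 1 - (18/19)^21 = 0.6787.
By linearity of expectation, E[distinct seen] = 19·(1 - (18/19)^21) = 12.8955.

12.895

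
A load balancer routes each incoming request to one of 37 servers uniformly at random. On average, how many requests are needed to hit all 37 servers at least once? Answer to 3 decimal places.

155.459

The wait to go from k to k+1 distinct servers is geometric with mean 37/(37-k).
E[T] = 37/37 + 37/36 + 37/35 + ... + 37/2 + 37/1 = 37·H_{37}.
H_{37} = 4.2016, so E[T] = 155.4587.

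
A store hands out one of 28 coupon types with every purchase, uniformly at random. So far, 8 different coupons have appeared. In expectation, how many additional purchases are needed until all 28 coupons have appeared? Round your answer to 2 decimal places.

100.74

From k distinct to k+1 distinct takes on average 28/(28-k) purchases.
Sum over k = 8,...,27: E = 28/20 + 28/19 + 28/18 + ... + 28/2 + 28/1 = 100.737.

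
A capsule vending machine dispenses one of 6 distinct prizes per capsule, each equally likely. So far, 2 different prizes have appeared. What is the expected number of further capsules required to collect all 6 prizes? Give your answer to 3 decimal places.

From k distinct to k+1 distinct takes on average 6/(6-k) capsules.
Sum over k = 2,...,5: E = 6/4 + 6/3 + 6/2 + 6/1 = 12.5000.

12.500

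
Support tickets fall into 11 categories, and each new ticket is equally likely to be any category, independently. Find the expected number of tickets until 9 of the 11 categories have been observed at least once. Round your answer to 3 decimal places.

With k distinct categories already seen, the next new one arrives after an expected 11/(11-k) tickets.
Sum over k = 0,...,8: E = 11/11 + 11/10 + 11/9 + ... + 11/4 + 11/3 = 16.7187.

16.719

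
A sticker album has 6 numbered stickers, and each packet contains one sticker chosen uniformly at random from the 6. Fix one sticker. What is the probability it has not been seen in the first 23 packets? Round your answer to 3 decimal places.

Each packet misses the fixed sticker with probability (6-1)/6 = 5/6, independently.
P(still missing after 23) = (5/6)^23 = 0.0151.

0.015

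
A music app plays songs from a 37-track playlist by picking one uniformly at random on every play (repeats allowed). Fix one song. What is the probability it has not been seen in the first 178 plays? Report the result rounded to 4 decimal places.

0.0076

Each play misses the fixed song with probability (37-1)/37 = 36/37, independently.
P(still missing after 178) = (36/37)^178 = 0.00762.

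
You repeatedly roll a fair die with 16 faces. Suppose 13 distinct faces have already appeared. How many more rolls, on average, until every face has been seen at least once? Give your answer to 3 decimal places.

29.333

The wait to go from k to k+1 distinct faces is geometric with mean 16/(16-k).
Sum over k = 13,...,15: E = 16/3 + 16/2 + 16/1 = 29.3333.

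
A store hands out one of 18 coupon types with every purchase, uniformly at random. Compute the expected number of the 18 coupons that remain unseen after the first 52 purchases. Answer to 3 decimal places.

0.921

For each coupon, P(unseen after 52) = (17/18)^52 = 0.0512.
By linearity of expectation, E[unseen] = 18·(17/18)^52 = 0.9214.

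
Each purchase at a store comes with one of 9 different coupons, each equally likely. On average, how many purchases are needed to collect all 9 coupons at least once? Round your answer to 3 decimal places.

25.461

Split into phases: going from k distinct to k+1 distinct takes on average 9/(9-k) purchases.
E[T] = 9/9 + 9/8 + 9/7 + ... + 9/2 + 9/1 = 9·H_{9}.
H_{9} = 2.8290, so E[T] = 25.4607.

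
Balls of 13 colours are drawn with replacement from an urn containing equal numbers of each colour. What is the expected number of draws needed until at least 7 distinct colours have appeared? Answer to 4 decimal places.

9.4917

With k distinct colours already seen, the next new one arrives after an expected 13/(13-k) draws.
Sum over k = 0,...,6: E = 13/13 + 13/12 + 13/11 + ... + 13/8 + 13/7 = 9.49174.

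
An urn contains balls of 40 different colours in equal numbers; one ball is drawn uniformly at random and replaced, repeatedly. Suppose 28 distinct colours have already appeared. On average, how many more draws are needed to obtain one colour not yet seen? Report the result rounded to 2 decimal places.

3.33

The number of draws until the next new colour is geometric with success probability 12/40, so its mean is 40/12.
E = 40/12 = 3.333.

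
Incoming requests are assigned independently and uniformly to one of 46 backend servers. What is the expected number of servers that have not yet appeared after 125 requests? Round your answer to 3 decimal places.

For each server, P(unseen after 125) = (45/46)^125 = 0.0641.
By linearity of expectation, E[unseen] = 46·(45/46)^125 = 2.9484.

2.948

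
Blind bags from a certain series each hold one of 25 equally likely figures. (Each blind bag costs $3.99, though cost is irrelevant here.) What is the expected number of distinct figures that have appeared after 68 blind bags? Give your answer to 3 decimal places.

23.443

For each figure, P(seen in 68 blind bags) = 1 - (24/25)^68 = 0.9377.
By linearity of expectation, E[distinct seen] = 25·(1 - (24/25)^68) = 23.4427.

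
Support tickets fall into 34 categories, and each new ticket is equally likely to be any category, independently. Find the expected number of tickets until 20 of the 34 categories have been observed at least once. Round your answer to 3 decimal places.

Going from k to k+1 distinct takes a geometric number of tickets with mean 34/(34-k).
Sum over k = 0,...,19: E = 34/34 + 34/33 + 34/32 + ... + 34/16 + 34/15 = 29.4660.

29.466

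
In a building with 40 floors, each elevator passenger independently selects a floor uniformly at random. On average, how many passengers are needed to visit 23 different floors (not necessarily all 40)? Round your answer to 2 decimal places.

33.56

Going from k to k+1 distinct takes a geometric number of passengers with mean 40/(40-k).
Sum over k = 0,...,22: E = 40/40 + 40/39 + 40/38 + ... + 40/19 + 40/18 = 33.560.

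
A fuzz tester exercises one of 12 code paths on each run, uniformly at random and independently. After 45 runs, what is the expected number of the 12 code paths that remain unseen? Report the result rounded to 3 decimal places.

For each code path, P(unseen after 45) = (11/12)^45 = 0.0199.
By linearity of expectation, E[unseen] = 12·(11/12)^45 = 0.2392.

0.239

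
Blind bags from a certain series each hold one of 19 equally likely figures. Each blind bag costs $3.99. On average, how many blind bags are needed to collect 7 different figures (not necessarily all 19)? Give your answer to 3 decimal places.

With k distinct figures already seen, the next new one arrives after an expected 19/(19-k) blind bags.
Sum over k = 0,...,6: E = 19/19 + 19/18 + 19/17 + ... + 19/14 + 19/13 = 8.4461.

8.446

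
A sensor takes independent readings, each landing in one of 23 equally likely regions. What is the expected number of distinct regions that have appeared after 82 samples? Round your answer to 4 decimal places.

For each region, P(seen in 82 samples) = 1 - (22/23)^82 = 0.97388.
By linearity of expectation, E[distinct seen] = 23·(1 - (22/23)^82) = 22.39923.

22.3992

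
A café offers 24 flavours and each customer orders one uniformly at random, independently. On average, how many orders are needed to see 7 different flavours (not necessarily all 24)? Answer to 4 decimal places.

Going from k to k+1 distinct takes a geometric number of orders with mean 24/(24-k).
Sum over k = 0,...,6: E = 24/24 + 24/23 + 24/22 + ... + 24/19 + 24/18 = 8.07374.

8.0737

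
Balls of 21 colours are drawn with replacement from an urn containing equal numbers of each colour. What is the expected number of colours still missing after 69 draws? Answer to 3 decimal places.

0.725

For each colour, P(unseen after 69) = (20/21)^69 = 0.0345.
By linearity of expectation, E[unseen] = 21·(20/21)^69 = 0.7247.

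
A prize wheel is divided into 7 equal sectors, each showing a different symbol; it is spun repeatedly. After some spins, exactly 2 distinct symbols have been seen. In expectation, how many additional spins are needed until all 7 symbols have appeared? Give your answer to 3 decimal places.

15.983

With k distinct symbols already seen, the next new one takes an expected 7/(7-k) spins.
Sum over k = 2,...,6: E = 7/5 + 7/4 + 7/3 + 7/2 + 7/1 = 15.9833.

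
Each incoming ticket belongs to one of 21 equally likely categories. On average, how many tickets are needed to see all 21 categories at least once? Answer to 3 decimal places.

The wait to go from k to k+1 distinct categories is geometric with mean 21/(21-k).
E[T] = 21/21 + 21/20 + 21/19 + ... + 21/2 + 21/1 = 21·H_{21}.
H_{21} = 3.6454, so E[T] = 76.5525.

76.553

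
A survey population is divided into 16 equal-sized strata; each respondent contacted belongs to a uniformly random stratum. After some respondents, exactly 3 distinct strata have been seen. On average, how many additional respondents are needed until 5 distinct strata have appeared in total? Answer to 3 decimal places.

From k distinct to k+1 distinct takes on average 16/(16-k) respondents.
Sum over k = 3,...,4: E = 16/13 + 16/12 = 2.5641.

2.564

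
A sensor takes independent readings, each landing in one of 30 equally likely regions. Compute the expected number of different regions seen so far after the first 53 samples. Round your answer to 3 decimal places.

For each region, P(seen in 53 samples) = 1 - (29/30)^53 = 0.8342.
By linearity of expectation, E[distinct seen] = 30·(1 - (29/30)^53) = 25.0251.

25.025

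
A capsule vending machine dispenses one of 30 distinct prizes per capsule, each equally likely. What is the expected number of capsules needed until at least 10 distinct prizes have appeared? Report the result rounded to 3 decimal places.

11.917

Going from k to k+1 distinct takes a geometric number of capsules with mean 30/(30-k).
Sum over k = 0,...,9: E = 30/30 + 30/29 + 30/28 + ... + 30/22 + 30/21 = 11.9174.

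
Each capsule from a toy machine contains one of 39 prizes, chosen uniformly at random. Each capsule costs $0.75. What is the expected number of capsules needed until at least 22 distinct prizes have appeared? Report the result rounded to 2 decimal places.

Going from k to k+1 distinct takes a geometric number of capsules with mean 39/(39-k).
Sum over k = 0,...,21: E = 39/39 + 39/38 + 39/37 + ... + 39/19 + 39/18 = 31.746.

31.75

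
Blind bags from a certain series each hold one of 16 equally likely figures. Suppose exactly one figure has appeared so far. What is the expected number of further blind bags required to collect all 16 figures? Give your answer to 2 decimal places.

With k distinct figures already seen, the next new one takes an expected 16/(16-k) blind bags.
Sum over k = 1,...,15: E = 16/15 + 16/14 + 16/13 + ... + 16/2 + 16/1 = 53.092.

53.09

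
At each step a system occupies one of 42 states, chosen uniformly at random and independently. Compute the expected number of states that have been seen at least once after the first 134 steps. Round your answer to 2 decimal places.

40.34

For each state, P(seen in 134 steps) = 1 - (41/42)^134 = 0.960.
By linearity of expectation, E[distinct seen] = 42·(1 - (41/42)^134) = 40.337.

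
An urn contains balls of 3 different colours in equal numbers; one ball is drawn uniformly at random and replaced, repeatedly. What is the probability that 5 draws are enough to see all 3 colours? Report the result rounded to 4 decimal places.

0.6173

By inclusion–exclusion over which colours are missing,
P(all seen) = Σ_{j=0}^{3} (-1)^j C(3,j)((3-j)/3)^5
= 1.00000 - 0.39506 + 0.01235 - 0.00000
= 0.61728.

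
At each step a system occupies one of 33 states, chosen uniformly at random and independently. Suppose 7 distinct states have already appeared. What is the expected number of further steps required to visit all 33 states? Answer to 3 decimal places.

127.196

The wait to go from k to k+1 distinct states is geometric with mean 33/(33-k).
Sum over k = 7,...,32: E = 33/26 + 33/25 + 33/24 + ... + 33/2 + 33/1 = 127.1959.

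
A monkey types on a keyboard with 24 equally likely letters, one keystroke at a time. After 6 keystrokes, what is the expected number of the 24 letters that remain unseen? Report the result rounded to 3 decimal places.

18.591

For each letter, P(unseen after 6) = (23/24)^6 = 0.7746.
By linearity of expectation, E[unseen] = 24·(23/24)^6 = 18.5913.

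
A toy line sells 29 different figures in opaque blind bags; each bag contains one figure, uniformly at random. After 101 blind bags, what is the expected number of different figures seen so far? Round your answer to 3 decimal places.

For each figure, P(seen in 101 blind bags) = 1 - (28/29)^101 = 0.9711.
By linearity of expectation, E[distinct seen] = 29·(1 - (28/29)^101) = 28.1622.

28.162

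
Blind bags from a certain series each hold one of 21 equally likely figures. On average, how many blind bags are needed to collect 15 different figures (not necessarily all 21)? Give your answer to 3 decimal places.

25.103

Going from k to k+1 distinct takes a geometric number of blind bags with mean 21/(21-k).
Sum over k = 0,...,14: E = 21/21 + 21/20 + 21/19 + ... + 21/8 + 21/7 = 25.1025.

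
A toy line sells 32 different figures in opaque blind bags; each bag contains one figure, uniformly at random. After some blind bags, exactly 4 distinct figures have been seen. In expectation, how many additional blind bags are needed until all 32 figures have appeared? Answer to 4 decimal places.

With k distinct figures already seen, the next new one takes an expected 32/(32-k) blind bags.
Sum over k = 4,...,31: E = 32/28 + 32/27 + 32/26 + ... + 32/2 + 32/1 = 125.66947.

125.6695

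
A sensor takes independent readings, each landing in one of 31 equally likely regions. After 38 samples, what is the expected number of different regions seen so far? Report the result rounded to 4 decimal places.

For each region, P(seen in 38 samples) = 1 - (30/31)^38 = 0.71235.
By linearity of expectation, E[distinct seen] = 31·(1 - (30/31)^38) = 22.08287.

22.0829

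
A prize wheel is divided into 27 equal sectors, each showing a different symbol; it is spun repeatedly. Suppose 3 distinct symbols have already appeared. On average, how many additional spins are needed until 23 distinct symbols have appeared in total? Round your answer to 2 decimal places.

45.70

From k distinct to k+1 distinct takes on average 27/(27-k) spins.
Sum over k = 3,...,22: E = 27/24 + 27/23 + 27/22 + ... + 27/6 + 27/5 = 45.701.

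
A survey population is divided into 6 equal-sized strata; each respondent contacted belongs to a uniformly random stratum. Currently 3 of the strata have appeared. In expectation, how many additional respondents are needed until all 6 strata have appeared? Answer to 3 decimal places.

From k distinct to k+1 distinct takes on average 6/(6-k) respondents.
Sum over k = 3,...,5: E = 6/3 + 6/2 + 6/1 = 11.0000.

11.000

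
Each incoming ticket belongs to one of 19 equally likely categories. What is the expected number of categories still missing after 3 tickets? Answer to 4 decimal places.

For each category, P(unseen after 3) = (18/19)^3 = 0.85027.
By linearity of expectation, E[unseen] = 19·(18/19)^3 = 16.15512.

16.1551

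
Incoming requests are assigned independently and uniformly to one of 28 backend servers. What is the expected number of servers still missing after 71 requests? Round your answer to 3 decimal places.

2.117

For each server, P(unseen after 71) = (27/28)^71 = 0.0756.
By linearity of expectation, E[unseen] = 28·(27/28)^71 = 2.1172.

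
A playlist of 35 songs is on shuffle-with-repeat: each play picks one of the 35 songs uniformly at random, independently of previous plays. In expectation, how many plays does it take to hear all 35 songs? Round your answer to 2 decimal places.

After k distinct songs have appeared, the next play gives a new one with probability (35-k)/35, so the expected wait for the (k+1)-th is 35/(35-k).
E[T] = 35/35 + 35/34 + 35/33 + ... + 35/2 + 35/1 = 35·H_{35}.
H_{35} = 4.147, so E[T] = 145.137.

145.14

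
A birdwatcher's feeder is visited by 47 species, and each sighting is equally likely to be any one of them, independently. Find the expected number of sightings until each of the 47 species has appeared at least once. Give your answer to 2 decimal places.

208.58

The wait to go from k to k+1 distinct species is geometric with mean 47/(47-k).
E[T] = 47/47 + 47/46 + 47/45 + ... + 47/2 + 47/1 = 47·H_{47}.
H_{47} = 4.438, so E[T] = 208.584.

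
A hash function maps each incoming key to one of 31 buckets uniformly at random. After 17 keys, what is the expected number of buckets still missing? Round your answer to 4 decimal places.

For each bucket, P(unseen after 17) = (30/31)^17 = 0.57268.
By linearity of expectation, E[unseen] = 31·(30/31)^17 = 17.75310.

17.7531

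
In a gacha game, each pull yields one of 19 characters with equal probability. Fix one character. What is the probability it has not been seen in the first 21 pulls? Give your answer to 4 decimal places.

0.3213

On each pull the fixed character fails to appear with probability 18/19.
P(still missing after 21) = (18/19)^21 = 0.32129.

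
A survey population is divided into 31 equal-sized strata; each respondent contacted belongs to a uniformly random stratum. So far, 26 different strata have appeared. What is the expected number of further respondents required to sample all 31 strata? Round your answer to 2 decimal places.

70.78

From k distinct to k+1 distinct takes on average 31/(31-k) respondents.
Sum over k = 26,...,30: E = 31/5 + 31/4 + 31/3 + 31/2 + 31/1 = 70.783.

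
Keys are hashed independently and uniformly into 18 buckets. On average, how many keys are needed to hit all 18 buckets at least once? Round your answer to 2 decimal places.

The wait to go from k to k+1 distinct buckets is geometric with mean 18/(18-k).
E[T] = 18/18 + 18/17 + 18/16 + ... + 18/2 + 18/1 = 18·H_{18}.
H_{18} = 3.495, so E[T] = 62.912.

62.91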